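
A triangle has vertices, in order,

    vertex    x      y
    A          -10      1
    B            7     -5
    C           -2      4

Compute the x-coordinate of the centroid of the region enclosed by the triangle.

-5/3

Apply the surveyor's formula. First the cross-terms c_i = x_i·y_{i+1} − x_{i+1}·y_i:
  43, 18, 38  ⇒  2A = 99, A = 49.5.
Then Σ (x_i + x_{i+1})·c_i = -495, so x̄ = -495 / (6·49.5) = -5/3.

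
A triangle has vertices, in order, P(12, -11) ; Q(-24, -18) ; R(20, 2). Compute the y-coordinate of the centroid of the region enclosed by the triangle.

-9

Apply the shoelace (surveyor's) formula. First the cross-terms c_i = x_i·y_{i+1} − x_{i+1}·y_i:
  -480, 312, -244  ⇒  2A = -412, A = -206.
Then Σ (y_i + y_{i+1})·c_i = 11124, so ȳ = 11124 / (6·(-206)) = -9.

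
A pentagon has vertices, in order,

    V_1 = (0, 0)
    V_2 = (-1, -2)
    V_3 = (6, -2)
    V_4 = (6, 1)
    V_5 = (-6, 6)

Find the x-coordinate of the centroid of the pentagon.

143/111

Apply the surveyor's formula. First the cross-terms c_i = x_i·y_{i+1} − x_{i+1}·y_i:
  0, 14, 18, 42, 0  ⇒  2A = 74, A = 37.
Then Σ (x_i + x_{i+1})·c_i = 286, so x̄ = 286 / (6·37) = 143/111.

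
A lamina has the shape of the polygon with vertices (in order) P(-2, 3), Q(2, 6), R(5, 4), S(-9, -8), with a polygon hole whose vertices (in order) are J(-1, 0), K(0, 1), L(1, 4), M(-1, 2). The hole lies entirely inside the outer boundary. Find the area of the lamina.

Outer boundary:
Apply the shoelace formula: 2A = Σ (x_i·y_{i+1} − x_{i+1}·y_i), indices taken mod 4.
P→Q: (-2)(6) − (2)(3) = -18
Q→R: (2)(4) − (5)(6) = -22
R→S: (5)(-8) − (-9)(4) = -4
S→P: (-9)(3) − (-2)(-8) = -43
Σ = -87
Area = |Σ|/2 = 43.5.
Hole:
Cross-terms: -1, -1, 6, 2  ⇒  Σ = 6
Area = |Σ|/2 = 3.
Net area = 43.5 − 3 = 40.5.

40.5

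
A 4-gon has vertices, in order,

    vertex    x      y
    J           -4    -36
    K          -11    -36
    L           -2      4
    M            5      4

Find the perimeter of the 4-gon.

96

|JK| = √((-7)² + (0)²) = √49 = 7
|KL| = √((9)² + (40)²) = √1681 = 41
|LM| = √((7)² + (0)²) = √49 = 7
|MJ| = √((-9)² + (-40)²) = √1681 = 41
Perimeter = 7 + 41 + 7 + 41 = 96.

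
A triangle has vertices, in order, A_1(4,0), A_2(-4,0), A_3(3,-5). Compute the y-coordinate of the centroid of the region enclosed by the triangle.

-5/3

Apply the shoelace formula. First the cross-terms c_i = x_i·y_{i+1} − x_{i+1}·y_i:
  0, 20, 20  ⇒  2A = 40, A = 20.
Then Σ (y_i + y_{i+1})·c_i = -200, so ȳ = -200 / (6·20) = -5/3.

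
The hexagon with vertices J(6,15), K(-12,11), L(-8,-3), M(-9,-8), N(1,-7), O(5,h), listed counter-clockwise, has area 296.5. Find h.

Write out the shoelace sum; only the two edges meeting at O involve h:
2·Area = [(1·h − 5·(-7)) + (5·15 − 6·h)] + 478
       = -5·h + 588 = 593
⇒ h = -1.

-1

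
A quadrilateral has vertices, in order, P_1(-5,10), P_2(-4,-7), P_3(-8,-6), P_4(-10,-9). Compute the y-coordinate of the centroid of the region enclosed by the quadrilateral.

Apply the surveyor's formula. First the cross-terms c_i = x_i·y_{i+1} − x_{i+1}·y_i:
  75, -32, 12, -145  ⇒  2A = -90, A = -45.
Then Σ (y_i + y_{i+1})·c_i = 316, so ȳ = 316 / (6·(-45)) = -158/135.

-158/135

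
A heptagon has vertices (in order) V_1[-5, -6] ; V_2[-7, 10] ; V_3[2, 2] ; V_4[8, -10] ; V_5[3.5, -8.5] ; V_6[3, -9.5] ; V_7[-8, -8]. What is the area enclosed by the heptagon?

Apply the surveyor's formula: 2A = Σ (x_i·y_{i+1} − x_{i+1}·y_i), indices taken mod 7.
Σ = (-92) + (-34) + (-36) + (-33) + (-7.75) + (-100) + (8) = -294.75
Area = |Σ|/2 = 147.375.

147.375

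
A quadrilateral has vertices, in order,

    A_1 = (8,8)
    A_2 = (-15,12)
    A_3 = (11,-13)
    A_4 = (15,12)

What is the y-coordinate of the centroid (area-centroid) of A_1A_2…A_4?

Apply the surveyor's formula. First the cross-terms c_i = x_i·y_{i+1} − x_{i+1}·y_i:
  216, 63, 327, 24  ⇒  2A = 630, A = 315.
Then Σ (y_i + y_{i+1})·c_i = 4410, so ȳ = 4410 / (6·315) = 7/3.

7/3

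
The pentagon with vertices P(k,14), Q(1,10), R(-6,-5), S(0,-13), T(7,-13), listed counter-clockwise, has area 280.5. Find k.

11

Write out the shoelace sum; only the two edges meeting at P involve k:
2·Area = [(7·14 − k·(-13)) + (k·10 − 1·14)] + 224
       = 23·k + 308 = 561
⇒ k = 11.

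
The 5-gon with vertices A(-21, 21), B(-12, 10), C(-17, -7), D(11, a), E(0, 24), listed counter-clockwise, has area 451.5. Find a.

14

The doubled signed area Σ (x_i y_{i+1} − x_{i+1} y_i) is linear in a.
With a=0 it equals 1141; the coefficient of a is -17 (from the two edges through D).
So -17·a + 1141 = 2·451.5 = 903 ⇒ a = 14.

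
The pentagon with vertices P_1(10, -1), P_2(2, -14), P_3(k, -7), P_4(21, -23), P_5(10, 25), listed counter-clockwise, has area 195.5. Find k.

11

Write out the shoelace sum; only the two edges meeting at P_3 involve k:
2·Area = [(2·(-7) − k·(-14)) + (k·(-23) − 21·(-7))] + 357
       = -9·k + 490 = 391
⇒ k = 11.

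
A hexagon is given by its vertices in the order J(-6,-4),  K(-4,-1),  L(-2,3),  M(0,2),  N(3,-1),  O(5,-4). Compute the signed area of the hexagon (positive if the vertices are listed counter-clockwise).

-42.5

Apply the shoelace formula: 2A = Σ (x_i·y_{i+1} − x_{i+1}·y_i), indices taken mod 6.
Σ = (-10) + (-14) + (-4) + (-6) + (-7) + (-44) = -85
Signed area = Σ/2 = -42.5 (negative ⇒ clockwise traversal).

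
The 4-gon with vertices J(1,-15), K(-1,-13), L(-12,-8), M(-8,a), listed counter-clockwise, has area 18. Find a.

The doubled signed area Σ (x_i y_{i+1} − x_{i+1} y_i) is linear in a.
With a=0 it equals -120; the coefficient of a is -13 (from the two edges through M).
So -13·a + -120 = 2·18 = 36 ⇒ a = -12.

-12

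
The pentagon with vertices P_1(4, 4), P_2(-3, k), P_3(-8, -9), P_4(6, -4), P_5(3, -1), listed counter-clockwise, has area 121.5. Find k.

8

The doubled signed area Σ (x_i y_{i+1} − x_{i+1} y_i) is linear in k.
With k=0 it equals 147; the coefficient of k is 12 (from the two edges through P_2).
So 12·k + 147 = 2·121.5 = 243 ⇒ k = 8.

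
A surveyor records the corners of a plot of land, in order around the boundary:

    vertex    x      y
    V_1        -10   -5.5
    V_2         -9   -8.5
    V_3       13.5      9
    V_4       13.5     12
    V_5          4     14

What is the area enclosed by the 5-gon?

184.375

Apply the shoelace formula: 2A = Σ (x_i·y_{i+1} − x_{i+1}·y_i), indices taken mod 5.
Cross-terms: 35.5, 33.75, 40.5, 141, 118  ⇒  Σ = 368.75
Area = |Σ|/2 = 184.375.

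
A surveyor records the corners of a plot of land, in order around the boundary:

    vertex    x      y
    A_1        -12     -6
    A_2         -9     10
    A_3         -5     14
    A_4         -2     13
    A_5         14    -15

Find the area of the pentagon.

Σ = (-174) + (-76) + (-37) + (-152) + (-264) = -703
Area = |Σ|/2 = 351.5.

351.5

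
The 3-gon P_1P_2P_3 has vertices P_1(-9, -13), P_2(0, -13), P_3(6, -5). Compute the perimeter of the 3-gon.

|P_1P_2| = √((9)² + (0)²) = √81 = 9
|P_2P_3| = √((6)² + (8)²) = √100 = 10
|P_3P_1| = √((-15)² + (-8)²) = √289 = 17
Perimeter = 9 + 10 + 17 = 36.

36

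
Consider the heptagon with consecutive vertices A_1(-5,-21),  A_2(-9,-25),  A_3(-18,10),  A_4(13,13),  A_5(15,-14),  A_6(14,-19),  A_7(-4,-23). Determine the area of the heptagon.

Apply the shoelace formula: 2A = Σ (x_i·y_{i+1} − x_{i+1}·y_i), indices taken mod 7.
Σ = (-64) + (-540) + (-364) + (-377) + (-89) + (-398) + (-31) = -1863
Area = |Σ|/2 = 931.5.

931.5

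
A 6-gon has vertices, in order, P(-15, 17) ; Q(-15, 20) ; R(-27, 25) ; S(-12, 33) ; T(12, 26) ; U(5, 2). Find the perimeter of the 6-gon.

108

|PQ| = √((0)² + (3)²) = √9 = 3
|QR| = √((-12)² + (5)²) = √169 = 13
|RS| = √((15)² + (8)²) = √289 = 17
|ST| = √((24)² + (-7)²) = √625 = 25
|TU| = √((-7)² + (-24)²) = √625 = 25
|UP| = √((-20)² + (15)²) = √625 = 25
Perimeter = 3 + 13 + 17 + 25 + 25 + 25 = 108.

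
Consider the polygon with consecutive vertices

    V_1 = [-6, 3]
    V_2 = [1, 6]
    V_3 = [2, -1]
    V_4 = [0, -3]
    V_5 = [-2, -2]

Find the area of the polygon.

Cross-terms: -39, -13, -6, -6, -18  ⇒  Σ = -82
Area = |Σ|/2 = 41.

41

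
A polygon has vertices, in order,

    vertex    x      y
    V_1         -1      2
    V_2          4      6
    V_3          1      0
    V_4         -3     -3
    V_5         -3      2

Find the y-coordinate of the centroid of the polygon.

10/9

Apply Gauss's area formula. First the cross-terms c_i = x_i·y_{i+1} − x_{i+1}·y_i:
  -14, -6, -3, -15, -4  ⇒  2A = -42, A = -21.
Then Σ (y_i + y_{i+1})·c_i = -140, so ȳ = -140 / (6·(-21)) = 10/9.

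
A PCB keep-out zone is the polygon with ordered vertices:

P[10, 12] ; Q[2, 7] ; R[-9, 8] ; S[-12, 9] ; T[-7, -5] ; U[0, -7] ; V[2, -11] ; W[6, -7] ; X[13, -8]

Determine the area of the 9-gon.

Σ = (46) + (79) + (15) + (123) + (49) + (14) + (52) + (43) + (236) = 657
Area = |Σ|/2 = 328.5.

328.5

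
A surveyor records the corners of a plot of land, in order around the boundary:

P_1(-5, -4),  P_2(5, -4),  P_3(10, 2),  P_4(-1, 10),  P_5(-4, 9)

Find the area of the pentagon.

Cross-terms: 40, 50, 102, 31, 61  ⇒  Σ = 284
Area = |Σ|/2 = 142.

142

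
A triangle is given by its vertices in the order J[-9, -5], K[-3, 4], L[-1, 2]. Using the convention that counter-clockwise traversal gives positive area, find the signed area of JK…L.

Σ = (-51) + (-2) + (23) = -30
Signed area = Σ/2 = -15 (negative ⇒ clockwise traversal).

-15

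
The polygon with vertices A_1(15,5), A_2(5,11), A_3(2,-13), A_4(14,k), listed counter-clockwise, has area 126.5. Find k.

The doubled signed area Σ (x_i y_{i+1} − x_{i+1} y_i) is linear in k.
With k=0 it equals 305; the coefficient of k is -13 (from the two edges through A_4).
So -13·k + 305 = 2·126.5 = 253 ⇒ k = 4.

4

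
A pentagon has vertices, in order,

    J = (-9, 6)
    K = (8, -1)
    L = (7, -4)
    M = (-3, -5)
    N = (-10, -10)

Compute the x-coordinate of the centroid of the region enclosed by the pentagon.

-862/281

Apply the surveyor's formula. First the cross-terms c_i = x_i·y_{i+1} − x_{i+1}·y_i:
  -39, -25, -47, -20, -150  ⇒  2A = -281, A = -140.5.
Then Σ (x_i + x_{i+1})·c_i = 2586, so x̄ = 2586 / (6·(-140.5)) = -862/281.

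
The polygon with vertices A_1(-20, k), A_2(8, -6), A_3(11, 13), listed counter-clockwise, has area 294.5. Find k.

13

Write out the shoelace sum; only the two edges meeting at A_1 involve k:
2·Area = [(11·k − (-20)·13) + ((-20)·(-6) − 8·k)] + 170
       = 3·k + 550 = 589
⇒ k = 13.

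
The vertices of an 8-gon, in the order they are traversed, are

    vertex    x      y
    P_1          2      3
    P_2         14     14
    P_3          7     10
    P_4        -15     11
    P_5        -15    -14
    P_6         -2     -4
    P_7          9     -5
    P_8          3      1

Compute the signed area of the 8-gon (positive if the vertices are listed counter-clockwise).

Cross-terms: -14, 42, 227, 375, 32, 46, 24, 7  ⇒  Σ = 739
Signed area = Σ/2 = 369.5 (positive ⇒ counter-clockwise traversal).

369.5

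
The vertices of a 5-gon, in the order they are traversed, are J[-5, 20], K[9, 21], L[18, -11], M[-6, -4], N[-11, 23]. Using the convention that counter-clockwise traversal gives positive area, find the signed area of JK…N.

Apply the surveyor's formula: 2A = Σ (x_i·y_{i+1} − x_{i+1}·y_i), indices taken mod 5.
J→K: (-5)(21) − (9)(20) = -285
K→L: (9)(-11) − (18)(21) = -477
L→M: (18)(-4) − (-6)(-11) = -138
M→N: (-6)(23) − (-11)(-4) = -182
N→J: (-11)(20) − (-5)(23) = -105
Σ = -1187
Signed area = Σ/2 = -593.5 (negative ⇒ clockwise traversal).

-593.5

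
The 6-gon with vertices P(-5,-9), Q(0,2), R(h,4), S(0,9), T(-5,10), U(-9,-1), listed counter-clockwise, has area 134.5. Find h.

9

The doubled signed area Σ (x_i y_{i+1} − x_{i+1} y_i) is linear in h.
With h=0 it equals 206; the coefficient of h is 7 (from the two edges through R).
So 7·h + 206 = 2·134.5 = 269 ⇒ h = 9.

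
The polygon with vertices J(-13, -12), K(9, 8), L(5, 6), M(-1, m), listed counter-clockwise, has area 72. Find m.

6

Write out the shoelace sum; only the two edges meeting at M involve m:
2·Area = [(5·m − (-1)·6) + ((-1)·(-12) − (-13)·m)] + 18
       = 18·m + 36 = 144
⇒ m = 6.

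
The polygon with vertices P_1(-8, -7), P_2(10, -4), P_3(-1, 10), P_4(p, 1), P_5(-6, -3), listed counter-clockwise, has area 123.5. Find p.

-2

The doubled signed area Σ (x_i y_{i+1} − x_{i+1} y_i) is linear in p.
With p=0 it equals 221; the coefficient of p is -13 (from the two edges through P_4).
So -13·p + 221 = 2·123.5 = 247 ⇒ p = -2.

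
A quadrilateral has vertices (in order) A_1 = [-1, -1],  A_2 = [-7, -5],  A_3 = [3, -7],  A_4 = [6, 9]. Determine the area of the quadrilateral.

67

Apply the surveyor's formula: 2A = Σ (x_i·y_{i+1} − x_{i+1}·y_i), indices taken mod 4.
Σ = (-2) + (64) + (69) + (3) = 134
Area = |Σ|/2 = 67.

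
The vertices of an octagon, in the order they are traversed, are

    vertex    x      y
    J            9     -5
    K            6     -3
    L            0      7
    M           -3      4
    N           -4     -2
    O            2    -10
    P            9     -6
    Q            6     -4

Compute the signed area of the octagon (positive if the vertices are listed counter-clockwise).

Cross-terms: 3, 42, 21, 22, 44, 78, 0, 6  ⇒  Σ = 216
Signed area = Σ/2 = 108 (positive ⇒ counter-clockwise traversal).

108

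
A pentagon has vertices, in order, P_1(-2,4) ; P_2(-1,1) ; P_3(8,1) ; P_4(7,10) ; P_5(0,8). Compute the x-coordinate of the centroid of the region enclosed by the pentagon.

Apply the surveyor's formula. First the cross-terms c_i = x_i·y_{i+1} − x_{i+1}·y_i:
  2, -9, 73, 56, 16  ⇒  2A = 138, A = 69.
Then Σ (x_i + x_{i+1})·c_i = 1386, so x̄ = 1386 / (6·69) = 77/23.

77/23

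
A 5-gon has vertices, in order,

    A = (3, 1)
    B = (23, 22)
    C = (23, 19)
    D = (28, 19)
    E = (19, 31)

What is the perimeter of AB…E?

|AB| = √((20)² + (21)²) = √841 = 29
|BC| = √((0)² + (-3)²) = √9 = 3
|CD| = √((5)² + (0)²) = √25 = 5
|DE| = √((-9)² + (12)²) = √225 = 15
|EA| = √((-16)² + (-30)²) = √1156 = 34
Perimeter = 29 + 3 + 5 + 15 + 34 = 86.

86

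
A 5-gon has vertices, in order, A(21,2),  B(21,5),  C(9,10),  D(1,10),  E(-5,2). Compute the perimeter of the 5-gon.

|AB| = √((0)² + (3)²) = √9 = 3
|BC| = √((-12)² + (5)²) = √169 = 13
|CD| = √((-8)² + (0)²) = √64 = 8
|DE| = √((-6)² + (-8)²) = √100 = 10
|EA| = √((26)² + (0)²) = √676 = 26
Perimeter = 3 + 13 + 8 + 10 + 26 = 60.

60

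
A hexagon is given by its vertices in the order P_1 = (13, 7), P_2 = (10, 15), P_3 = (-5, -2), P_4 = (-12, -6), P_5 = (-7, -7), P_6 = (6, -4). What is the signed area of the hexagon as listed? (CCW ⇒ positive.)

Apply the shoelace formula: 2A = Σ (x_i·y_{i+1} − x_{i+1}·y_i), indices taken mod 6.
Cross-terms: 125, 55, 6, 42, 70, 94  ⇒  Σ = 392
Signed area = Σ/2 = 196 (positive ⇒ counter-clockwise traversal).

196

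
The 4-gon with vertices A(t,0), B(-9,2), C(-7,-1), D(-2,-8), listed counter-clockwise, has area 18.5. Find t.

The doubled signed area Σ (x_i y_{i+1} − x_{i+1} y_i) is linear in t.
With t=0 it equals 77; the coefficient of t is 10 (from the two edges through A).
So 10·t + 77 = 2·18.5 = 37 ⇒ t = -4.

-4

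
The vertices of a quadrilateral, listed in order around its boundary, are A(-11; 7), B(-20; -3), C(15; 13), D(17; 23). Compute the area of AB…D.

Σ = (173) + (-215) + (124) + (372) = 454
Area = |Σ|/2 = 227.

227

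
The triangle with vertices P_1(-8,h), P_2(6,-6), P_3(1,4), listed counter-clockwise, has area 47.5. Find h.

3

The doubled signed area Σ (x_i y_{i+1} − x_{i+1} y_i) is linear in h.
With h=0 it equals 110; the coefficient of h is -5 (from the two edges through P_1).
So -5·h + 110 = 2·47.5 = 95 ⇒ h = 3.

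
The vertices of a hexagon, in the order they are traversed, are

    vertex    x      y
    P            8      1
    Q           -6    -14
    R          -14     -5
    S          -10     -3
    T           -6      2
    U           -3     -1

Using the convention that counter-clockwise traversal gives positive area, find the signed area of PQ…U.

Apply the surveyor's formula: 2A = Σ (x_i·y_{i+1} − x_{i+1}·y_i), indices taken mod 6.
P→Q: (8)(-14) − (-6)(1) = -106
Q→R: (-6)(-5) − (-14)(-14) = -166
R→S: (-14)(-3) − (-10)(-5) = -8
S→T: (-10)(2) − (-6)(-3) = -38
T→U: (-6)(-1) − (-3)(2) = 12
U→P: (-3)(1) − (8)(-1) = 5
Σ = -301
Signed area = Σ/2 = -150.5 (negative ⇒ clockwise traversal).

-150.5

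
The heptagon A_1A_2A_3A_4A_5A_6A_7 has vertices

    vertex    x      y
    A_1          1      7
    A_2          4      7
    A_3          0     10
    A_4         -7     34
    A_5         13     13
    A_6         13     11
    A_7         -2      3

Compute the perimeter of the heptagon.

|A_1A_2| = √((3)² + (0)²) = √9 = 3
|A_2A_3| = √((-4)² + (3)²) = √25 = 5
|A_3A_4| = √((-7)² + (24)²) = √625 = 25
|A_4A_5| = √((20)² + (-21)²) = √841 = 29
|A_5A_6| = √((0)² + (-2)²) = √4 = 2
|A_6A_7| = √((-15)² + (-8)²) = √289 = 17
|A_7A_1| = √((3)² + (4)²) = √25 = 5
Perimeter = 3 + 5 + 25 + 29 + 2 + 17 + 5 = 86.

86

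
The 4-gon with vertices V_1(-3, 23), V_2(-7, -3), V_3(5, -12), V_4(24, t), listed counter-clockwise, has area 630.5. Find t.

Write out the shoelace sum; only the two edges meeting at V_4 involve t:
2·Area = [(5·t − 24·(-12)) + (24·23 − (-3)·t)] + 269
       = 8·t + 1109 = 1261
⇒ t = 19.

19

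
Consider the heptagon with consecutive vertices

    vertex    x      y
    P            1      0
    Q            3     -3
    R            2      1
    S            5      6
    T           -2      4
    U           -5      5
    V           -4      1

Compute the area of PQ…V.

Apply the surveyor's formula: 2A = Σ (x_i·y_{i+1} − x_{i+1}·y_i), indices taken mod 7.
Σ = (-3) + (9) + (7) + (32) + (10) + (15) + (-1) = 69
Area = |Σ|/2 = 34.5.

34.5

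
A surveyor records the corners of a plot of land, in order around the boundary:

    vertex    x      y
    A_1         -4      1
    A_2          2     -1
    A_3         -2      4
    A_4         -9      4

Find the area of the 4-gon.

21.5

Apply the shoelace (surveyor's) formula: 2A = Σ (x_i·y_{i+1} − x_{i+1}·y_i), indices taken mod 4.
Cross-terms: 2, 6, 28, 7  ⇒  Σ = 43
Area = |Σ|/2 = 21.5.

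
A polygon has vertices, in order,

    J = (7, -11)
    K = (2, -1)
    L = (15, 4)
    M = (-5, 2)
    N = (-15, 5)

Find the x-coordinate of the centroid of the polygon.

Apply the shoelace (surveyor's) formula. First the cross-terms c_i = x_i·y_{i+1} − x_{i+1}·y_i:
  15, 23, 50, 5, 130  ⇒  2A = 223, A = 111.5.
Then Σ (x_i + x_{i+1})·c_i = -114, so x̄ = -114 / (6·111.5) = -38/223.

-38/223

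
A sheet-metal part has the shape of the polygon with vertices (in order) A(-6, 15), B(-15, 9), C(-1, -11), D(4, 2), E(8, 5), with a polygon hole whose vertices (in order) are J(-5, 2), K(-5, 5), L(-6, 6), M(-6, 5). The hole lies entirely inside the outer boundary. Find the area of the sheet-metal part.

Outer boundary:
Apply the shoelace formula: 2A = Σ (x_i·y_{i+1} − x_{i+1}·y_i), indices taken mod 5.
A→B: (-6)(9) − (-15)(15) = 171
B→C: (-15)(-11) − (-1)(9) = 174
C→D: (-1)(2) − (4)(-11) = 42
D→E: (4)(5) − (8)(2) = 4
E→A: (8)(15) − (-6)(5) = 150
Σ = 541
Area = |Σ|/2 = 270.5.
Hole:
Apply the surveyor's formula: 2A = Σ (x_i·y_{i+1} − x_{i+1}·y_i), indices taken mod 4.
Cross-terms: -15, 0, 6, 13  ⇒  Σ = 4
Area = |Σ|/2 = 2.
Net area = 270.5 − 2 = 268.5.

268.5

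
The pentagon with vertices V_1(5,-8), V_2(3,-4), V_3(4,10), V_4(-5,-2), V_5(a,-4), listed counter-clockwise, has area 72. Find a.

-2

The doubled signed area Σ (x_i y_{i+1} − x_{i+1} y_i) is linear in a.
With a=0 it equals 132; the coefficient of a is -6 (from the two edges through V_5).
So -6·a + 132 = 2·72 = 144 ⇒ a = -2.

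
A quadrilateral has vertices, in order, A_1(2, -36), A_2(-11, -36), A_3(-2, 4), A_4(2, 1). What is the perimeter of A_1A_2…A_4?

|A_1A_2| = √((-13)² + (0)²) = √169 = 13
|A_2A_3| = √((9)² + (40)²) = √1681 = 41
|A_3A_4| = √((4)² + (-3)²) = √25 = 5
|A_4A_1| = √((0)² + (-37)²) = √1369 = 37
Perimeter = 13 + 41 + 5 + 37 = 96.

96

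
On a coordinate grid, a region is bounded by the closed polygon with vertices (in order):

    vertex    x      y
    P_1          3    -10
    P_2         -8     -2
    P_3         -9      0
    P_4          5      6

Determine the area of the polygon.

113

Σ = (-86) + (-18) + (-54) + (-68) = -226
Area = |Σ|/2 = 113.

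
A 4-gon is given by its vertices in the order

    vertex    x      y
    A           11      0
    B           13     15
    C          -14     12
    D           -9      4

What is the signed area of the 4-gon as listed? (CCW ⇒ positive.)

269.5

Apply Gauss's area formula: 2A = Σ (x_i·y_{i+1} − x_{i+1}·y_i), indices taken mod 4.
A→B: (11)(15) − (13)(0) = 165
B→C: (13)(12) − (-14)(15) = 366
C→D: (-14)(4) − (-9)(12) = 52
D→A: (-9)(0) − (11)(4) = -44
Σ = 539
Signed area = Σ/2 = 269.5 (positive ⇒ counter-clockwise traversal).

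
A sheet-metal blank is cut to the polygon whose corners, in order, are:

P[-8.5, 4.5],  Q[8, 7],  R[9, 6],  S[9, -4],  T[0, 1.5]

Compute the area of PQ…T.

87.125

Σ = (-95.5) + (-15) + (-90) + (13.5) + (12.75) = -174.25
Area = |Σ|/2 = 87.125.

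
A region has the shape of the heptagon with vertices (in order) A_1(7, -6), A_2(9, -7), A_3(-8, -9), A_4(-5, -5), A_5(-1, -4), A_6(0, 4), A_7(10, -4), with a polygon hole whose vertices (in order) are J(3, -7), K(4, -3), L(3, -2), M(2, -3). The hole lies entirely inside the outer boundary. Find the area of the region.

94

Outer boundary:
Apply the shoelace formula: 2A = Σ (x_i·y_{i+1} − x_{i+1}·y_i), indices taken mod 7.
Cross-terms: 5, -137, -5, 15, -4, -40, -32  ⇒  Σ = -198
Area = |Σ|/2 = 99.
Hole:
Σ = (19) + (1) + (-5) + (-5) = 10
Area = |Σ|/2 = 5.
Net area = 99 − 5 = 94.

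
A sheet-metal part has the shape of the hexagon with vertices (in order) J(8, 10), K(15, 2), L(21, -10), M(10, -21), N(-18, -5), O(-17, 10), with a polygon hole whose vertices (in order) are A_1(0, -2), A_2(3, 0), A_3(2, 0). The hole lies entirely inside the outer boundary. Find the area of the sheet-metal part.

Outer boundary:
Apply the shoelace (surveyor's) formula: 2A = Σ (x_i·y_{i+1} − x_{i+1}·y_i), indices taken mod 6.
Σ = (-134) + (-192) + (-341) + (-428) + (-265) + (-250) = -1610
Area = |Σ|/2 = 805.
Hole:
Σ = (6) + (0) + (-4) = 2
Area = |Σ|/2 = 1.
Net area = 805 − 1 = 804.

804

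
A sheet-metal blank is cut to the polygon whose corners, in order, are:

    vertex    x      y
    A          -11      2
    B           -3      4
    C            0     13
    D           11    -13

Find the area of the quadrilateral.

Apply the surveyor's formula: 2A = Σ (x_i·y_{i+1} − x_{i+1}·y_i), indices taken mod 4.
A→B: (-11)(4) − (-3)(2) = -38
B→C: (-3)(13) − (0)(4) = -39
C→D: (0)(-13) − (11)(13) = -143
D→A: (11)(2) − (-11)(-13) = -121
Σ = -341
Area = |Σ|/2 = 170.5.

170.5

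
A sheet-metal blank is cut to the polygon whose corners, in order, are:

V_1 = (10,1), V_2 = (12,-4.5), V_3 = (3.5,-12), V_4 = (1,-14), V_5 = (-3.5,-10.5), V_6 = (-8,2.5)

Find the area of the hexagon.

203.75

Apply the surveyor's formula: 2A = Σ (x_i·y_{i+1} − x_{i+1}·y_i), indices taken mod 6.
Cross-terms: -57, -128.25, -37, -59.5, -92.75, -33  ⇒  Σ = -407.5
Area = |Σ|/2 = 203.75.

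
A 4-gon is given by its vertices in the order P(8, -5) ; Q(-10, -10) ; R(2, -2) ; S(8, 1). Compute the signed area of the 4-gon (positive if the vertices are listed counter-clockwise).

-60

Apply the shoelace (surveyor's) formula: 2A = Σ (x_i·y_{i+1} − x_{i+1}·y_i), indices taken mod 4.
Σ = (-130) + (40) + (18) + (-48) = -120
Signed area = Σ/2 = -60 (negative ⇒ clockwise traversal).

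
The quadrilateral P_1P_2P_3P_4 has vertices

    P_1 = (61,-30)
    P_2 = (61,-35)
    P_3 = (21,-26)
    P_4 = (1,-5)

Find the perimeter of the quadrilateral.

|P_1P_2| = √((0)² + (-5)²) = √25 = 5
|P_2P_3| = √((-40)² + (9)²) = √1681 = 41
|P_3P_4| = √((-20)² + (21)²) = √841 = 29
|P_4P_1| = √((60)² + (-25)²) = √4225 = 65
Perimeter = 5 + 41 + 29 + 65 = 140.

140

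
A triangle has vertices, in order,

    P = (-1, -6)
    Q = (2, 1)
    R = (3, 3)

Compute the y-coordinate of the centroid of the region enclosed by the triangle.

Apply the shoelace formula. First the cross-terms c_i = x_i·y_{i+1} − x_{i+1}·y_i:
  11, 3, -15  ⇒  2A = -1, A = -0.5.
Then Σ (y_i + y_{i+1})·c_i = 2, so ȳ = 2 / (6·(-0.5)) = -2/3.

-2/3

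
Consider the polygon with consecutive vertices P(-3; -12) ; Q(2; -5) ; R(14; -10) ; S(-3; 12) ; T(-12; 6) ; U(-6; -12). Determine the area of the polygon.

Apply the surveyor's formula: 2A = Σ (x_i·y_{i+1} − x_{i+1}·y_i), indices taken mod 6.
Σ = (39) + (50) + (138) + (126) + (180) + (36) = 569
Area = |Σ|/2 = 284.5.

284.5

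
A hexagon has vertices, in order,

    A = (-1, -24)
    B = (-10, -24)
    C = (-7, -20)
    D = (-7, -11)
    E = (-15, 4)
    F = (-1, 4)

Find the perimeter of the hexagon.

82

|AB| = √((-9)² + (0)²) = √81 = 9
|BC| = √((3)² + (4)²) = √25 = 5
|CD| = √((0)² + (9)²) = √81 = 9
|DE| = √((-8)² + (15)²) = √289 = 17
|EF| = √((14)² + (0)²) = √196 = 14
|FA| = √((0)² + (-28)²) = √784 = 28
Perimeter = 9 + 5 + 9 + 17 + 14 + 28 = 82.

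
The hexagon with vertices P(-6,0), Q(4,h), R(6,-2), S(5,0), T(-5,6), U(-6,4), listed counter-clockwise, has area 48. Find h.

-2

The doubled signed area Σ (x_i y_{i+1} − x_{i+1} y_i) is linear in h.
With h=0 it equals 72; the coefficient of h is -12 (from the two edges through Q).
So -12·h + 72 = 2·48 = 96 ⇒ h = -2.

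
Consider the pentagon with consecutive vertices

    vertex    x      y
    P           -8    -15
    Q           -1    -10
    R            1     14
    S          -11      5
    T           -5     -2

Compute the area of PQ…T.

Cross-terms: 65, -4, 159, 47, 59  ⇒  Σ = 326
Area = |Σ|/2 = 163.

163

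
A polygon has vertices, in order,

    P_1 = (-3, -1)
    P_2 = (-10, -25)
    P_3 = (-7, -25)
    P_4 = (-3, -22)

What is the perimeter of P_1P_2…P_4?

54

|P_1P_2| = √((-7)² + (-24)²) = √625 = 25
|P_2P_3| = √((3)² + (0)²) = √9 = 3
|P_3P_4| = √((4)² + (3)²) = √25 = 5
|P_4P_1| = √((0)² + (21)²) = √441 = 21
Perimeter = 25 + 3 + 5 + 21 = 54.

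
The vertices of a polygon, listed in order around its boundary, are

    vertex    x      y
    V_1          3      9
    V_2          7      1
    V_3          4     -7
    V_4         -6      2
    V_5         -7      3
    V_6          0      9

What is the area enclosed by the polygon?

Apply Gauss's area formula: 2A = Σ (x_i·y_{i+1} − x_{i+1}·y_i), indices taken mod 6.
Σ = (-60) + (-53) + (-34) + (-4) + (-63) + (-27) = -241
Area = |Σ|/2 = 120.5.

120.5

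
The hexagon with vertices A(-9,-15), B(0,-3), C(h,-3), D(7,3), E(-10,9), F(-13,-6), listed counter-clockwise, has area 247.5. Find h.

6

The doubled signed area Σ (x_i y_{i+1} − x_{i+1} y_i) is linear in h.
With h=0 it equals 459; the coefficient of h is 6 (from the two edges through C).
So 6·h + 459 = 2·247.5 = 495 ⇒ h = 6.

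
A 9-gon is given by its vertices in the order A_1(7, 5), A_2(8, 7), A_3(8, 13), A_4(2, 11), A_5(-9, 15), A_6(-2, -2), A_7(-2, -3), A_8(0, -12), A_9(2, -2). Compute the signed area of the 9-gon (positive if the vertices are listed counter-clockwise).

Apply Gauss's area formula: 2A = Σ (x_i·y_{i+1} − x_{i+1}·y_i), indices taken mod 9.
A_1→A_2: (7)(7) − (8)(5) = 9
A_2→A_3: (8)(13) − (8)(7) = 48
A_3→A_4: (8)(11) − (2)(13) = 62
A_4→A_5: (2)(15) − (-9)(11) = 129
A_5→A_6: (-9)(-2) − (-2)(15) = 48
A_6→A_7: (-2)(-3) − (-2)(-2) = 2
A_7→A_8: (-2)(-12) − (0)(-3) = 24
A_8→A_9: (0)(-2) − (2)(-12) = 24
A_9→A_1: (2)(5) − (7)(-2) = 24
Σ = 370
Signed area = Σ/2 = 185 (positive ⇒ counter-clockwise traversal).

185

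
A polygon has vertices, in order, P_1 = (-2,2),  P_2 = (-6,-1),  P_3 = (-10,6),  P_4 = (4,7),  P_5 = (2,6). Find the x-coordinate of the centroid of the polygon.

-4.16

Apply the surveyor's formula. First the cross-terms c_i = x_i·y_{i+1} − x_{i+1}·y_i:
  14, -46, -94, 10, 16  ⇒  2A = -100, A = -50.
Then Σ (x_i + x_{i+1})·c_i = 1248, so x̄ = 1248 / (6·(-50)) = -4.16.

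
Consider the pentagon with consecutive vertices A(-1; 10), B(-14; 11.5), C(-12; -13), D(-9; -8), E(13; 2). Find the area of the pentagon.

Apply Gauss's area formula: 2A = Σ (x_i·y_{i+1} − x_{i+1}·y_i), indices taken mod 5.
Σ = (128.5) + (320) + (-21) + (86) + (132) = 645.5
Area = |Σ|/2 = 322.75.

322.75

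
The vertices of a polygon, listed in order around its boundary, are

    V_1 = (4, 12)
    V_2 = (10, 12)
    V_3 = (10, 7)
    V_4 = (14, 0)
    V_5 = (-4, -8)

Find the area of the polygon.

V_1→V_2: (4)(12) − (10)(12) = -72
V_2→V_3: (10)(7) − (10)(12) = -50
V_3→V_4: (10)(0) − (14)(7) = -98
V_4→V_5: (14)(-8) − (-4)(0) = -112
V_5→V_1: (-4)(12) − (4)(-8) = -16
Σ = -348
Area = |Σ|/2 = 174.

174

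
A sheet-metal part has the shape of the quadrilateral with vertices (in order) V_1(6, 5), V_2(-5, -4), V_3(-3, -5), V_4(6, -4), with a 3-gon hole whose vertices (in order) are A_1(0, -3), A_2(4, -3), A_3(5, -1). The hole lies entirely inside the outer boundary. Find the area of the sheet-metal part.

51

Outer boundary:
Σ = (1) + (13) + (42) + (54) = 110
Area = |Σ|/2 = 55.
Hole:
Apply the shoelace formula: 2A = Σ (x_i·y_{i+1} − x_{i+1}·y_i), indices taken mod 3.
Σ = (12) + (11) + (-15) = 8
Area = |Σ|/2 = 4.
Net area = 55 − 4 = 51.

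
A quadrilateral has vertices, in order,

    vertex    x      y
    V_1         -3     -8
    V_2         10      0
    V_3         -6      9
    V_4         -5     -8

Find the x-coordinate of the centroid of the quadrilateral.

-77/279

Apply the surveyor's formula. First the cross-terms c_i = x_i·y_{i+1} − x_{i+1}·y_i:
  80, 90, 93, 16  ⇒  2A = 279, A = 139.5.
Then Σ (x_i + x_{i+1})·c_i = -231, so x̄ = -231 / (6·139.5) = -77/279.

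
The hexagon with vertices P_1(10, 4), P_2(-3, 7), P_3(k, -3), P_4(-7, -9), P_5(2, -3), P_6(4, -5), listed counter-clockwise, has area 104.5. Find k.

The doubled signed area Σ (x_i y_{i+1} − x_{i+1} y_i) is linear in k.
With k=0 it equals 177; the coefficient of k is -16 (from the two edges through P_3).
So -16·k + 177 = 2·104.5 = 209 ⇒ k = -2.

-2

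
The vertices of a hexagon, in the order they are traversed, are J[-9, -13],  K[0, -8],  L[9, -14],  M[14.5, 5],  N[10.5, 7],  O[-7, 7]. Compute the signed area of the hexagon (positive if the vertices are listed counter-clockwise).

Σ = (72) + (72) + (248) + (49) + (122.5) + (154) = 717.5
Signed area = Σ/2 = 358.75 (positive ⇒ counter-clockwise traversal).

358.75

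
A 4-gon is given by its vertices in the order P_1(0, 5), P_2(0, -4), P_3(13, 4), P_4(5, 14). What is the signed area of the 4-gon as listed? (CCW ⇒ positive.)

Σ = (0) + (52) + (162) + (25) = 239
Signed area = Σ/2 = 119.5 (positive ⇒ counter-clockwise traversal).

119.5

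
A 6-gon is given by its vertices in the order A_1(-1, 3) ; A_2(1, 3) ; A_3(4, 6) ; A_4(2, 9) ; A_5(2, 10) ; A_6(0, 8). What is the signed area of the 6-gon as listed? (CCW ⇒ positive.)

Cross-terms: -6, -6, 24, 2, 16, 8  ⇒  Σ = 38
Signed area = Σ/2 = 19 (positive ⇒ counter-clockwise traversal).

19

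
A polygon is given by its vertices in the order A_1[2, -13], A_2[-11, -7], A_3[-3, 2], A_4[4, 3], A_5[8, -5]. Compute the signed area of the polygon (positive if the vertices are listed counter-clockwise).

Cross-terms: -157, -43, -17, -44, -94  ⇒  Σ = -355
Signed area = Σ/2 = -177.5 (negative ⇒ clockwise traversal).

-177.5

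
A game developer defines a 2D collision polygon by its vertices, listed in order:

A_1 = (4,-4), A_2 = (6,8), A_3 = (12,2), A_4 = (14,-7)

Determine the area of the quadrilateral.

A_1→A_2: (4)(8) − (6)(-4) = 56
A_2→A_3: (6)(2) − (12)(8) = -84
A_3→A_4: (12)(-7) − (14)(2) = -112
A_4→A_1: (14)(-4) − (4)(-7) = -28
Σ = -168
Area = |Σ|/2 = 84.

84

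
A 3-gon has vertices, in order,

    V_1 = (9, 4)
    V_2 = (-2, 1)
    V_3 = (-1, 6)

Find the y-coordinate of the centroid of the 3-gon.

Apply Gauss's area formula. First the cross-terms c_i = x_i·y_{i+1} − x_{i+1}·y_i:
  17, -11, -58  ⇒  2A = -52, A = -26.
Then Σ (y_i + y_{i+1})·c_i = -572, so ȳ = -572 / (6·(-26)) = 11/3.

11/3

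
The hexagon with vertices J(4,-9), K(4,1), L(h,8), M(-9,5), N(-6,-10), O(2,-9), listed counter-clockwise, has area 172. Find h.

-3

The doubled signed area Σ (x_i y_{i+1} − x_{i+1} y_i) is linear in h.
With h=0 it equals 356; the coefficient of h is 4 (from the two edges through L).
So 4·h + 356 = 2·172 = 344 ⇒ h = -3.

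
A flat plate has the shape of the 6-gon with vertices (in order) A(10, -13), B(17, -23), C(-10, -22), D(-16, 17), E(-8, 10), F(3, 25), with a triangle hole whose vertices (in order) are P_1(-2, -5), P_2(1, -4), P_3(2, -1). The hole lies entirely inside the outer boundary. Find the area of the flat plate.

Outer boundary:
Apply the shoelace (surveyor's) formula: 2A = Σ (x_i·y_{i+1} − x_{i+1}·y_i), indices taken mod 6.
A→B: (10)(-23) − (17)(-13) = -9
B→C: (17)(-22) − (-10)(-23) = -604
C→D: (-10)(17) − (-16)(-22) = -522
D→E: (-16)(10) − (-8)(17) = -24
E→F: (-8)(25) − (3)(10) = -230
F→A: (3)(-13) − (10)(25) = -289
Σ = -1678
Area = |Σ|/2 = 839.
Hole:
Apply the shoelace formula: 2A = Σ (x_i·y_{i+1} − x_{i+1}·y_i), indices taken mod 3.
Σ = (13) + (7) + (-12) = 8
Area = |Σ|/2 = 4.
Net area = 839 − 4 = 835.

835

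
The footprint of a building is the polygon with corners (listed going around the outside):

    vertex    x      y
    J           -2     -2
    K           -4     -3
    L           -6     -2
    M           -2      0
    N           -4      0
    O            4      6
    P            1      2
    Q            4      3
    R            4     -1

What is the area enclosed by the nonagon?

34.5

Apply the surveyor's formula: 2A = Σ (x_i·y_{i+1} − x_{i+1}·y_i), indices taken mod 9.
Σ = (-2) + (-10) + (-4) + (0) + (-24) + (2) + (-5) + (-16) + (-10) = -69
Area = |Σ|/2 = 34.5.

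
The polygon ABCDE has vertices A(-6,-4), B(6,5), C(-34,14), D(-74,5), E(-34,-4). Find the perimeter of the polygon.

|AB| = √((12)² + (9)²) = √225 = 15
|BC| = √((-40)² + (9)²) = √1681 = 41
|CD| = √((-40)² + (-9)²) = √1681 = 41
|DE| = √((40)² + (-9)²) = √1681 = 41
|EA| = √((28)² + (0)²) = √784 = 28
Perimeter = 15 + 41 + 41 + 41 + 28 = 166.

166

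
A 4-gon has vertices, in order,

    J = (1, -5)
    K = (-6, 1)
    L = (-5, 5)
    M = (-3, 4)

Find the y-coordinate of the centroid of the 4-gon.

0.625

Apply Gauss's area formula. First the cross-terms c_i = x_i·y_{i+1} − x_{i+1}·y_i:
  -29, -25, -5, 11  ⇒  2A = -48, A = -24.
Then Σ (y_i + y_{i+1})·c_i = -90, so ȳ = -90 / (6·(-24)) = 0.625.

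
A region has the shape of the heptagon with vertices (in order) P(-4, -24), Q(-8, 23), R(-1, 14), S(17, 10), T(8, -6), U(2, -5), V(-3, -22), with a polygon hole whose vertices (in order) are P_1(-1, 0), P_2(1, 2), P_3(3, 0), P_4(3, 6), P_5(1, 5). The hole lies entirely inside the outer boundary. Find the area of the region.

441

Outer boundary:
Apply the shoelace formula: 2A = Σ (x_i·y_{i+1} − x_{i+1}·y_i), indices taken mod 7.
Σ = (-284) + (-89) + (-248) + (-182) + (-28) + (-59) + (-16) = -906
Area = |Σ|/2 = 453.
Hole:
Apply the surveyor's formula: 2A = Σ (x_i·y_{i+1} − x_{i+1}·y_i), indices taken mod 5.
P_1→P_2: (-1)(2) − (1)(0) = -2
P_2→P_3: (1)(0) − (3)(2) = -6
P_3→P_4: (3)(6) − (3)(0) = 18
P_4→P_5: (3)(5) − (1)(6) = 9
P_5→P_1: (1)(0) − (-1)(5) = 5
Σ = 24
Area = |Σ|/2 = 12.
Net area = 453 − 12 = 441.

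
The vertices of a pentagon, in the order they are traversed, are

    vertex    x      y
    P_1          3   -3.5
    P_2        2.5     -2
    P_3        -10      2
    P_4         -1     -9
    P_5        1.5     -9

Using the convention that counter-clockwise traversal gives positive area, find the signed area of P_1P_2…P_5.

Cross-terms: 2.75, -15, 92, 22.5, 21.75  ⇒  Σ = 124
Signed area = Σ/2 = 62 (positive ⇒ counter-clockwise traversal).

62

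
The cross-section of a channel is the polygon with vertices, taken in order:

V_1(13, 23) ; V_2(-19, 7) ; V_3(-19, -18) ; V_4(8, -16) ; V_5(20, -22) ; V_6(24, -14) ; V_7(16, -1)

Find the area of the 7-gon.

1212

V_1→V_2: (13)(7) − (-19)(23) = 528
V_2→V_3: (-19)(-18) − (-19)(7) = 475
V_3→V_4: (-19)(-16) − (8)(-18) = 448
V_4→V_5: (8)(-22) − (20)(-16) = 144
V_5→V_6: (20)(-14) − (24)(-22) = 248
V_6→V_7: (24)(-1) − (16)(-14) = 200
V_7→V_1: (16)(23) − (13)(-1) = 381
Σ = 2424
Area = |Σ|/2 = 1212.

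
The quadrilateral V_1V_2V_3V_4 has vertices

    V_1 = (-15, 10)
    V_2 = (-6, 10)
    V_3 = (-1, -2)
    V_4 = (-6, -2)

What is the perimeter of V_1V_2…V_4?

42

|V_1V_2| = √((9)² + (0)²) = √81 = 9
|V_2V_3| = √((5)² + (-12)²) = √169 = 13
|V_3V_4| = √((-5)² + (0)²) = √25 = 5
|V_4V_1| = √((-9)² + (12)²) = √225 = 15
Perimeter = 9 + 13 + 5 + 15 = 42.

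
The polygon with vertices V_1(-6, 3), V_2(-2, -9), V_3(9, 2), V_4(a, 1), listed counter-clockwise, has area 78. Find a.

The doubled signed area Σ (x_i y_{i+1} − x_{i+1} y_i) is linear in a.
With a=0 it equals 152; the coefficient of a is 1 (from the two edges through V_4).
So 1·a + 152 = 2·78 = 156 ⇒ a = 4.

4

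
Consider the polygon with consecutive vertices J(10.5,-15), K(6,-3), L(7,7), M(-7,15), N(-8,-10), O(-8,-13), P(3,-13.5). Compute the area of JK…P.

J→K: (10.5)(-3) − (6)(-15) = 58.5
K→L: (6)(7) − (7)(-3) = 63
L→M: (7)(15) − (-7)(7) = 154
M→N: (-7)(-10) − (-8)(15) = 190
N→O: (-8)(-13) − (-8)(-10) = 24
O→P: (-8)(-13.5) − (3)(-13) = 147
P→J: (3)(-15) − (10.5)(-13.5) = 96.75
Σ = 733.25
Area = |Σ|/2 = 366.625.

366.625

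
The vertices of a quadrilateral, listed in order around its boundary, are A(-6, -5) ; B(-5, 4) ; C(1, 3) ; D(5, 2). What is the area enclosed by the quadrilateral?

47

Σ = (-49) + (-19) + (-13) + (-13) = -94
Area = |Σ|/2 = 47.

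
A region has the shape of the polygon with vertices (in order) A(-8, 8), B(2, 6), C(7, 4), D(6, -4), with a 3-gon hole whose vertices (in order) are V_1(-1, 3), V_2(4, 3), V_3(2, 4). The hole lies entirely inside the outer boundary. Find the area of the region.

Outer boundary:
Cross-terms: -64, -34, -52, 16  ⇒  Σ = -134
Area = |Σ|/2 = 67.
Hole:
Apply the shoelace (surveyor's) formula: 2A = Σ (x_i·y_{i+1} − x_{i+1}·y_i), indices taken mod 3.
Cross-terms: -15, 10, 10  ⇒  Σ = 5
Area = |Σ|/2 = 2.5.
Net area = 67 − 2.5 = 64.5.

64.5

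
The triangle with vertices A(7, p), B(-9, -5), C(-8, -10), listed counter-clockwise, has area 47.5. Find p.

The doubled signed area Σ (x_i y_{i+1} − x_{i+1} y_i) is linear in p.
With p=0 it equals 85; the coefficient of p is 1 (from the two edges through A).
So 1·p + 85 = 2·47.5 = 95 ⇒ p = 10.

10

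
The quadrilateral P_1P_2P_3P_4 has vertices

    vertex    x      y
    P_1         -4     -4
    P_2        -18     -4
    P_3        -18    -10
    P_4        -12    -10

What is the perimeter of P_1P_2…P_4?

|P_1P_2| = √((-14)² + (0)²) = √196 = 14
|P_2P_3| = √((0)² + (-6)²) = √36 = 6
|P_3P_4| = √((6)² + (0)²) = √36 = 6
|P_4P_1| = √((8)² + (6)²) = √100 = 10
Perimeter = 14 + 6 + 6 + 10 = 36.

36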